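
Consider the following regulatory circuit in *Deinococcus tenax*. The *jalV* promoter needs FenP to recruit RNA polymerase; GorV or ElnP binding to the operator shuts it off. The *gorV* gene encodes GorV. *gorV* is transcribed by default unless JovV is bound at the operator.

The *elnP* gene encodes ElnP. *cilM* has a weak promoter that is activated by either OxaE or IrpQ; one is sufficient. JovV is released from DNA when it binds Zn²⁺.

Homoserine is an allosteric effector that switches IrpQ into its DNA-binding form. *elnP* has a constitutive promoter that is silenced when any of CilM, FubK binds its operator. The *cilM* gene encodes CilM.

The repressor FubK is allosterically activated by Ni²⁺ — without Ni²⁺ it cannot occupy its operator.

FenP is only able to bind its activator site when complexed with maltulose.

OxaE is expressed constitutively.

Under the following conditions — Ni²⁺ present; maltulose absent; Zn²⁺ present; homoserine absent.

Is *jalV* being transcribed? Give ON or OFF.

Zn²⁺ is present, so JovV is inactive.
With no repressor bound, *gorV* is transcribed.
So GorV is produced and active.
OxaE is produced constitutively and is active.
Homoserine is absent, so IrpQ is inactive.
Activator OxaE is present, so *cilM* is transcribed.
So CilM is produced and active.
Ni²⁺ is present, so FubK is active.
With repressor CilM bound, *elnP* is not transcribed.
So ElnP is not produced.
Maltulose is absent, so FenP is inactive.
With repressor GorV bound, *jalV* is not transcribed.

OFF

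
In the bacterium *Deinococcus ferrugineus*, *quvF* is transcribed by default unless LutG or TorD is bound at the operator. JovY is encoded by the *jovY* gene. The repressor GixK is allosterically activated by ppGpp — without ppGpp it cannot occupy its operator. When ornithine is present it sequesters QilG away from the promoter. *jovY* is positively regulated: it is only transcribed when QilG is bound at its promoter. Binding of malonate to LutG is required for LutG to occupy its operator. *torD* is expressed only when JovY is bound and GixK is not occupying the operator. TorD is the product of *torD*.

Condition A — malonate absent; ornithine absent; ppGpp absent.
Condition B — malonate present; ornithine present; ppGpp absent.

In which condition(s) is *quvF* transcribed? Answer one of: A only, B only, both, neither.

Condition A:
Malonate is absent, so LutG is inactive.
Ornithine is absent, so QilG is active.
No repressor is bound and QilG is active, so *jovY* is transcribed.
So JovY is produced and active.
ppGpp is absent, so GixK is inactive.
No repressor is bound and JovY is active, so *torD* is transcribed.
So TorD is produced and active.
With repressor TorD bound, *quvF* is not transcribed.
→ *quvF* is OFF in A.
Condition B:
Malonate is present, so LutG is active.
Ornithine is present, so QilG is inactive.
Required activator QilG is absent, so *jovY* is not transcribed.
So JovY is not produced.
ppGpp is absent, so GixK is inactive.
Required activator JovY is absent, so *torD* is not transcribed.
So TorD is not produced.
With repressor LutG bound, *quvF* is not transcribed.
→ *quvF* is OFF in B.

neither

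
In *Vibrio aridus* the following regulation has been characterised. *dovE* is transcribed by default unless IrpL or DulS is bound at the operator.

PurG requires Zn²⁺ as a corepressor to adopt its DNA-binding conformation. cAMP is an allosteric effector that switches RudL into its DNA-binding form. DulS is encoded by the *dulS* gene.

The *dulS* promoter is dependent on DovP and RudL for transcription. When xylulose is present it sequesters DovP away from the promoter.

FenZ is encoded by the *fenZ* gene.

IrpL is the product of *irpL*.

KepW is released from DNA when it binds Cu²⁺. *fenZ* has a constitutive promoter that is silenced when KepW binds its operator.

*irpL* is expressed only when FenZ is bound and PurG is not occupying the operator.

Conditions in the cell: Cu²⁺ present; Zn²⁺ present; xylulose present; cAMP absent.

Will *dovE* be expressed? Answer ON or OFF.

Zn²⁺ is present, so PurG is active.
Cu²⁺ is present, so KepW is inactive.
With no repressor bound, *fenZ* is transcribed.
So FenZ is produced and active.
With repressor PurG bound, *irpL* is not transcribed.
So IrpL is not produced.
Xylulose is present, so DovP is inactive.
cAMP is absent, so RudL is inactive.
Required activator DovP is absent, so *dulS* is not transcribed.
So DulS is not produced.
With no repressor bound, *dovE* is transcribed.

ON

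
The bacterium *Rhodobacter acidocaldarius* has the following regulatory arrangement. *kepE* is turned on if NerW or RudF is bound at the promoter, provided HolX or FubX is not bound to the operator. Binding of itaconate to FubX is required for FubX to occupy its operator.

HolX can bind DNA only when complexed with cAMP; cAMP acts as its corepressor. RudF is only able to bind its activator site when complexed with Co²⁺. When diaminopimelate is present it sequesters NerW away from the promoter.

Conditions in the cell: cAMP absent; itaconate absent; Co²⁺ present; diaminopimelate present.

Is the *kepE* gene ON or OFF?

ON

cAMP is absent, so HolX is inactive.
Diaminopimelate is present, so NerW is inactive.
Co²⁺ is present, so RudF is active.
Itaconate is absent, so FubX is inactive.
Activator RudF is present, so *kepE* is transcribed.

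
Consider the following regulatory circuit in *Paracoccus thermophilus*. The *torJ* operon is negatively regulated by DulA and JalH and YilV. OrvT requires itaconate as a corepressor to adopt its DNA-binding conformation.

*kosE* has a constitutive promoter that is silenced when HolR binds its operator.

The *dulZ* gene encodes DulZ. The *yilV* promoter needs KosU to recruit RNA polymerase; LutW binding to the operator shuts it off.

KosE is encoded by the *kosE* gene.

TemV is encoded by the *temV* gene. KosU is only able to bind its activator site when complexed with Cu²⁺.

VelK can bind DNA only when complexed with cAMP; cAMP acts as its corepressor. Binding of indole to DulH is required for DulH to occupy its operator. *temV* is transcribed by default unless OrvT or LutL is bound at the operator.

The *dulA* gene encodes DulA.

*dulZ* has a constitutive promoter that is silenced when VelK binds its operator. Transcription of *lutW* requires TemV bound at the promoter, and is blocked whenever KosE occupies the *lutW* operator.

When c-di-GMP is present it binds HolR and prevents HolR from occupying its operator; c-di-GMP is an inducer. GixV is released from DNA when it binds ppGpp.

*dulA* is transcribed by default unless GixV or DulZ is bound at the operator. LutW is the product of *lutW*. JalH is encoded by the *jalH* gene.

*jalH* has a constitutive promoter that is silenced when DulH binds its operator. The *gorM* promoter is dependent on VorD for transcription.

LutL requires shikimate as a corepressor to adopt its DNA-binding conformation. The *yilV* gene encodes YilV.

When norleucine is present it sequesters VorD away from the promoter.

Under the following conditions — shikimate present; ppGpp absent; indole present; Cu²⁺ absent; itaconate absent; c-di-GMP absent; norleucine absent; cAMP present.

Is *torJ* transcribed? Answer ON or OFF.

ppGpp is absent, so GixV is active.
cAMP is present, so VelK is active.
With repressor VelK bound, *dulZ* is not transcribed.
So DulZ is not produced.
With repressor GixV bound, *dulA* is not transcribed.
So DulA is not produced.
Indole is present, so DulH is active.
With repressor DulH bound, *jalH* is not transcribed.
So JalH is not produced.
Cu²⁺ is absent, so KosU is inactive.
Itaconate is absent, so OrvT is inactive.
Shikimate is present, so LutL is active.
With repressor LutL bound, *temV* is not transcribed.
So TemV is not produced.
c-di-GMP is absent, so HolR is active.
With repressor HolR bound, *kosE* is not transcribed.
So KosE is not produced.
Required activator TemV is absent, so *lutW* is not transcribed.
So LutW is not produced.
Required activator KosU is absent, so *yilV* is not transcribed.
So YilV is not produced.
With no repressor bound, *torJ* is transcribed.

ON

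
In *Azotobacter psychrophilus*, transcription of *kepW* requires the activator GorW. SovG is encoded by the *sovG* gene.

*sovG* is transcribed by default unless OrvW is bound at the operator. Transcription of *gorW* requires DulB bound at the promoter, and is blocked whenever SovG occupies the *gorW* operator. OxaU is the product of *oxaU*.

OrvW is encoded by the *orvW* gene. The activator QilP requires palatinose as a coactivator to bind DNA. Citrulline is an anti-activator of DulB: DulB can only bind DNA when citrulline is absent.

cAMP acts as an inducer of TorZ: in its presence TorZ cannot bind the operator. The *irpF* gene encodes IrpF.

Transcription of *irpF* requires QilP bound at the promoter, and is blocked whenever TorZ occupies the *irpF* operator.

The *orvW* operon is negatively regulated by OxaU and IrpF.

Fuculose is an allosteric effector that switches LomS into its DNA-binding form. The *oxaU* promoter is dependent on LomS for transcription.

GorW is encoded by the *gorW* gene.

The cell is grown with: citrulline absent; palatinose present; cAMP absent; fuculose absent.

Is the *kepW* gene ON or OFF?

ON

Fuculose is absent, so LomS is inactive.
Required activator LomS is absent, so *oxaU* is not transcribed.
So OxaU is not produced.
cAMP is absent, so TorZ is active.
Palatinose is present, so QilP is active.
With repressor TorZ bound, *irpF* is not transcribed.
So IrpF is not produced.
With no repressor bound, *orvW* is transcribed.
So OrvW is produced and active.
With repressor OrvW bound, *sovG* is not transcribed.
So SovG is not produced.
Citrulline is absent, so DulB is active.
No repressor is bound and DulB is active, so *gorW* is transcribed.
So GorW is produced and active.
No repressor is bound and GorW is active, so *kepW* is transcribed.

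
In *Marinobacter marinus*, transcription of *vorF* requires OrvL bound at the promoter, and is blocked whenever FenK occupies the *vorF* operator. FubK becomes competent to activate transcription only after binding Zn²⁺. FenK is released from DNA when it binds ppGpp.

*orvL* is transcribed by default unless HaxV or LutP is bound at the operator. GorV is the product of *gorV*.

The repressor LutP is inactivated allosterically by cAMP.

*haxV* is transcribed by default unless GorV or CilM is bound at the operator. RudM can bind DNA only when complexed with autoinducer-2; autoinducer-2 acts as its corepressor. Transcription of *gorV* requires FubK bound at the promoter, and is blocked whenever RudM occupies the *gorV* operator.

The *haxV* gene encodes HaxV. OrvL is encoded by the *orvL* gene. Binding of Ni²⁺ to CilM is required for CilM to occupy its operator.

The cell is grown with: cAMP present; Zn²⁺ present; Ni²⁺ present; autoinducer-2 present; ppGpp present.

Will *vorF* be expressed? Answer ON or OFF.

ON

ppGpp is present, so FenK is inactive.
Autoinducer-2 is present, so RudM is active.
Zn²⁺ is present, so FubK is active.
With repressor RudM bound, *gorV* is not transcribed.
So GorV is not produced.
Ni²⁺ is present, so CilM is active.
With repressor CilM bound, *haxV* is not transcribed.
So HaxV is not produced.
cAMP is present, so LutP is inactive.
With no repressor bound, *orvL* is transcribed.
So OrvL is produced and active.
No repressor is bound and OrvL is active, so *vorF* is transcribed.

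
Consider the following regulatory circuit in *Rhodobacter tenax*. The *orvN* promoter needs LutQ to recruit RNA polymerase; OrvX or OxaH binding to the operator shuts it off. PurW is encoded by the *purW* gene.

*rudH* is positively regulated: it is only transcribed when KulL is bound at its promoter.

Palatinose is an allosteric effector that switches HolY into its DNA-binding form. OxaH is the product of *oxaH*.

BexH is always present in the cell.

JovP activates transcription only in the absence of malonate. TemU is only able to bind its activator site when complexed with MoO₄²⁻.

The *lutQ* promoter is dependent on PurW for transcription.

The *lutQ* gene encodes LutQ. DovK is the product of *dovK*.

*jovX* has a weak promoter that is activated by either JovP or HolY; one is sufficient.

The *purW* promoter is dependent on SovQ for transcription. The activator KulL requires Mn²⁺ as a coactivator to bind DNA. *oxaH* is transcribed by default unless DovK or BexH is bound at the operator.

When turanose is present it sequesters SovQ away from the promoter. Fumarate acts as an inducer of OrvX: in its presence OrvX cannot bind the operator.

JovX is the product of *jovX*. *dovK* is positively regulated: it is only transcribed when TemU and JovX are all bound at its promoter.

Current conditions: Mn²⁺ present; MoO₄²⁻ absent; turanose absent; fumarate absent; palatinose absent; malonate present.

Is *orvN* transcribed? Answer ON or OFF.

Fumarate is absent, so OrvX is active.
Turanose is absent, so SovQ is active.
No repressor is bound and SovQ is active, so *purW* is transcribed.
So PurW is produced and active.
No repressor is bound and PurW is active, so *lutQ* is transcribed.
So LutQ is produced and active.
MoO₄²⁻ is absent, so TemU is inactive.
Malonate is present, so JovP is inactive.
Palatinose is absent, so HolY is inactive.
No activator is available at the *jovX* promoter, so *jovX* is not transcribed.
So JovX is not produced.
Required activator TemU is absent, so *dovK* is not transcribed.
So DovK is not produced.
BexH is produced constitutively and is active.
With repressor BexH bound, *oxaH* is not transcribed.
So OxaH is not produced.
With repressor OrvX bound, *orvN* is not transcribed.

OFF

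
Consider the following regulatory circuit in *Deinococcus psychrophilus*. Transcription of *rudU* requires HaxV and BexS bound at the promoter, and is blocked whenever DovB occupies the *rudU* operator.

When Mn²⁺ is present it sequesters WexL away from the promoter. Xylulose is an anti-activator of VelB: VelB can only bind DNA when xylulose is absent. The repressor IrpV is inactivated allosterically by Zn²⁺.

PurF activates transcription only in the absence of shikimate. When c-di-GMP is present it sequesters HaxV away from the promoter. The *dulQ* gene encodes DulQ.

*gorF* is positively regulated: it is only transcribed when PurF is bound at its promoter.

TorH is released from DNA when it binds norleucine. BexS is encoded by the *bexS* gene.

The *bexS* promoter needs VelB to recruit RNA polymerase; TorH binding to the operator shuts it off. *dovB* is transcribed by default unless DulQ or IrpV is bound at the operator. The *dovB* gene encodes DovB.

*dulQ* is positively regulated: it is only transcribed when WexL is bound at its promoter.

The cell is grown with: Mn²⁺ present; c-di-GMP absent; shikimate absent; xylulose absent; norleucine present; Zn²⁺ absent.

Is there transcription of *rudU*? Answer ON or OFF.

c-di-GMP is absent, so HaxV is active.
Norleucine is present, so TorH is inactive.
Xylulose is absent, so VelB is active.
No repressor is bound and VelB is active, so *bexS* is transcribed.
So BexS is produced and active.
Mn²⁺ is present, so WexL is inactive.
Required activator WexL is absent, so *dulQ* is not transcribed.
So DulQ is not produced.
Zn²⁺ is absent, so IrpV is active.
With repressor IrpV bound, *dovB* is not transcribed.
So DovB is not produced.
No repressor is bound and HaxV and BexS are active, so *rudU* is transcribed.

ON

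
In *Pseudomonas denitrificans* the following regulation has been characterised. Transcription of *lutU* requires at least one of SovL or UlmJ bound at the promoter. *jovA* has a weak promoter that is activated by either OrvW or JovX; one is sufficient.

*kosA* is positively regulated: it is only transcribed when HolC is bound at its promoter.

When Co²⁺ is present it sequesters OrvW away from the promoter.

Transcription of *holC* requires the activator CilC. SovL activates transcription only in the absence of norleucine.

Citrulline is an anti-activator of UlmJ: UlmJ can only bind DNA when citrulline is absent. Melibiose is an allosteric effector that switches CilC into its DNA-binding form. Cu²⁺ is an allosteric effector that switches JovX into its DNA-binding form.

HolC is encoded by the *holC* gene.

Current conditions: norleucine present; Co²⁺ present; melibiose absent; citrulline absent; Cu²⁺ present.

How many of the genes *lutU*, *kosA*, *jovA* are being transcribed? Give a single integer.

Norleucine is present, so SovL is inactive.
Citrulline is absent, so UlmJ is active.
Activator UlmJ is present, so *lutU* is transcribed.
→ *lutU* is ON.
Melibiose is absent, so CilC is inactive.
Required activator CilC is absent, so *holC* is not transcribed.
So HolC is not produced.
Required activator HolC is absent, so *kosA* is not transcribed.
→ *kosA* is OFF.
Co²⁺ is present, so OrvW is inactive.
Cu²⁺ is present, so JovX is active.
Activator JovX is present, so *jovA* is transcribed.
→ *jovA* is ON.
2 of the 3 genes are transcribed.

2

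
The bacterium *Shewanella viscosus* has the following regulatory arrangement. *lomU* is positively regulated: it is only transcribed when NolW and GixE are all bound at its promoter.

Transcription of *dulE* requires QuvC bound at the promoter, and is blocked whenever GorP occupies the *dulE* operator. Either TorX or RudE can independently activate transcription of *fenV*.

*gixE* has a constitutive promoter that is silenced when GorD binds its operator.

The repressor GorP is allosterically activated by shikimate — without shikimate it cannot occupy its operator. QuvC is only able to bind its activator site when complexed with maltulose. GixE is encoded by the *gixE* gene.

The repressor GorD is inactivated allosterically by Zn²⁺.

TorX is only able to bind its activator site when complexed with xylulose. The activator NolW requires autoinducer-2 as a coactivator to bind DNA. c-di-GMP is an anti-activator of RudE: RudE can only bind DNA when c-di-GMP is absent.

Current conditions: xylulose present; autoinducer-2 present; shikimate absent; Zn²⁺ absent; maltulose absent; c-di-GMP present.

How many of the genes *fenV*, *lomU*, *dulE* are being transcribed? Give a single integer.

1

Xylulose is present, so TorX is active.
c-di-GMP is present, so RudE is inactive.
Activator TorX is present, so *fenV* is transcribed.
→ *fenV* is ON.
Autoinducer-2 is present, so NolW is active.
Zn²⁺ is absent, so GorD is active.
With repressor GorD bound, *gixE* is not transcribed.
So GixE is not produced.
Required activator GixE is absent, so *lomU* is not transcribed.
→ *lomU* is OFF.
Shikimate is absent, so GorP is inactive.
Maltulose is absent, so QuvC is inactive.
Required activator QuvC is absent, so *dulE* is not transcribed.
→ *dulE* is OFF.
1 of the 3 genes is transcribed.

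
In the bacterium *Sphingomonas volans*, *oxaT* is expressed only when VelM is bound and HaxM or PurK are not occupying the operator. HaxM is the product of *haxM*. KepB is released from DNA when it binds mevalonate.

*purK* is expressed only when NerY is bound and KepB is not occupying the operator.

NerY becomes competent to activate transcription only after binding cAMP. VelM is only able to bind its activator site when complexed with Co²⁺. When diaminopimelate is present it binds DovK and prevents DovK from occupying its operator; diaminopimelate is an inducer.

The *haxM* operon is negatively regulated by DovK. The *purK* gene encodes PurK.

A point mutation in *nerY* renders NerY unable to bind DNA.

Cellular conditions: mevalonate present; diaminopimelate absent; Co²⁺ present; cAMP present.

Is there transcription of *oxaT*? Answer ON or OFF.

ON

Diaminopimelate is absent, so DovK is active.
With repressor DovK bound, *haxM* is not transcribed.
So HaxM is not produced.
Co²⁺ is present, so VelM is active.
NerY is non-functional in this strain, so it has no effect.
Mevalonate is present, so KepB is inactive.
Required activator NerY is absent, so *purK* is not transcribed.
So PurK is not produced.
No repressor is bound and VelM is active, so *oxaT* is transcribed.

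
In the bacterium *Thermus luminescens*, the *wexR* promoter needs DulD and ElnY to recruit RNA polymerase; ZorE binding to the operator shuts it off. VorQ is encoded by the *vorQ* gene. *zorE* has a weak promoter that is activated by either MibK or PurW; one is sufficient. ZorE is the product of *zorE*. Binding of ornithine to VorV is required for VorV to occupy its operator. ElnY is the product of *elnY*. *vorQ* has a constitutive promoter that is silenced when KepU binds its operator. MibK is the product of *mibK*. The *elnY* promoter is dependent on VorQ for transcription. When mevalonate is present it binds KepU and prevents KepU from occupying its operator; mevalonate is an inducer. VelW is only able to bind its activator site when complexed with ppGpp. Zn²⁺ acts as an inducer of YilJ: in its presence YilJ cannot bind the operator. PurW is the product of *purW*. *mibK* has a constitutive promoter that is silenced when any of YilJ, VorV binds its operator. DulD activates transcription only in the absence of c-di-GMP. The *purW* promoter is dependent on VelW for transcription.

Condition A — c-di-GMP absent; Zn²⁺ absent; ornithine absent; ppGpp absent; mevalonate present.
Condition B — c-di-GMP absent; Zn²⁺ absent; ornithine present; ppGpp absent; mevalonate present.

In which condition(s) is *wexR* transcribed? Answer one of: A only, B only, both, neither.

both

Condition A:
c-di-GMP is absent, so DulD is active.
Zn²⁺ is absent, so YilJ is active.
Ornithine is absent, so VorV is inactive.
With repressor YilJ bound, *mibK* is not transcribed.
So MibK is not produced.
ppGpp is absent, so VelW is inactive.
Required activator VelW is absent, so *purW* is not transcribed.
So PurW is not produced.
No activator is available at the *zorE* promoter, so *zorE* is not transcribed.
So ZorE is not produced.
Mevalonate is present, so KepU is inactive.
With no repressor bound, *vorQ* is transcribed.
So VorQ is produced and active.
No repressor is bound and VorQ is active, so *elnY* is transcribed.
So ElnY is produced and active.
No repressor is bound and DulD and ElnY are active, so *wexR* is transcribed.
→ *wexR* is ON in A.
Condition B:
c-di-GMP is absent, so DulD is active.
Zn²⁺ is absent, so YilJ is active.
Ornithine is present, so VorV is active.
With repressor YilJ bound, *mibK* is not transcribed.
So MibK is not produced.
ppGpp is absent, so VelW is inactive.
Required activator VelW is absent, so *purW* is not transcribed.
So PurW is not produced.
No activator is available at the *zorE* promoter, so *zorE* is not transcribed.
So ZorE is not produced.
Mevalonate is present, so KepU is inactive.
With no repressor bound, *vorQ* is transcribed.
So VorQ is produced and active.
No repressor is bound and VorQ is active, so *elnY* is transcribed.
So ElnY is produced and active.
No repressor is bound and DulD and ElnY are active, so *wexR* is transcribed.
→ *wexR* is ON in B.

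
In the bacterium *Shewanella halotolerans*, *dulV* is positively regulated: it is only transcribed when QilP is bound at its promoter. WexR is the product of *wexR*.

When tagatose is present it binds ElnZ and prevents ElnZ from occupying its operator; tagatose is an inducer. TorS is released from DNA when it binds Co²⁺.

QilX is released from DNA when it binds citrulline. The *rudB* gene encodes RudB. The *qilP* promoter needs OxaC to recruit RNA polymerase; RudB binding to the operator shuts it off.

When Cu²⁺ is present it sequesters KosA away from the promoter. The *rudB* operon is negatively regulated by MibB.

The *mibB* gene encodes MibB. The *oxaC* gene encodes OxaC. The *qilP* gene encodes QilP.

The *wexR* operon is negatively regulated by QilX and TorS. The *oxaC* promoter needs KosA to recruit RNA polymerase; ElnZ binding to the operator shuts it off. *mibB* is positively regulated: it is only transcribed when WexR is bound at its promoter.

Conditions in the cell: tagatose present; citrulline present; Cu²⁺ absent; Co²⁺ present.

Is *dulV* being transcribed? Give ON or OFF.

Citrulline is present, so QilX is inactive.
Co²⁺ is present, so TorS is inactive.
With no repressor bound, *wexR* is transcribed.
So WexR is produced and active.
No repressor is bound and WexR is active, so *mibB* is transcribed.
So MibB is produced and active.
With repressor MibB bound, *rudB* is not transcribed.
So RudB is not produced.
Tagatose is present, so ElnZ is inactive.
Cu²⁺ is absent, so KosA is active.
No repressor is bound and KosA is active, so *oxaC* is transcribed.
So OxaC is produced and active.
No repressor is bound and OxaC is active, so *qilP* is transcribed.
So QilP is produced and active.
No repressor is bound and QilP is active, so *dulV* is transcribed.

ON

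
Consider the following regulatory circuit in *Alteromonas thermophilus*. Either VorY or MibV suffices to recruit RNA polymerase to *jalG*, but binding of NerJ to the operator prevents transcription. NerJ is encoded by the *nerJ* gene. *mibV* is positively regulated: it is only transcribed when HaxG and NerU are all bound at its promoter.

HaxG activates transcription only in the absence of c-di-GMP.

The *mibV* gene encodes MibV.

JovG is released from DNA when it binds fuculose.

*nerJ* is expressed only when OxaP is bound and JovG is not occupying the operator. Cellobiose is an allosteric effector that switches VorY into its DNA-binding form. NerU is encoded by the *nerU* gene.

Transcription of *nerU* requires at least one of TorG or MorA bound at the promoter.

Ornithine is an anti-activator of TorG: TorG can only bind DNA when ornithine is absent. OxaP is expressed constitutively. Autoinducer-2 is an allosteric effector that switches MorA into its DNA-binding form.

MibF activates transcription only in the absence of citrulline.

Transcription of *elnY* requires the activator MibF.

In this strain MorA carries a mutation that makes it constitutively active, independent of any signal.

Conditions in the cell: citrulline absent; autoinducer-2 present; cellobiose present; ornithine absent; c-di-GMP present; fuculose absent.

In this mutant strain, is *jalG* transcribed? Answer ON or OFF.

ON

Cellobiose is present, so VorY is active.
c-di-GMP is present, so HaxG is inactive.
Ornithine is absent, so TorG is active.
MorA is constitutively active in this strain.
Activator TorG is present, so *nerU* is transcribed.
So NerU is produced and active.
Required activator HaxG is absent, so *mibV* is not transcribed.
So MibV is not produced.
Fuculose is absent, so JovG is active.
OxaP is produced constitutively and is active.
With repressor JovG bound, *nerJ* is not transcribed.
So NerJ is not produced.
Activator VorY is present, so *jalG* is transcribed.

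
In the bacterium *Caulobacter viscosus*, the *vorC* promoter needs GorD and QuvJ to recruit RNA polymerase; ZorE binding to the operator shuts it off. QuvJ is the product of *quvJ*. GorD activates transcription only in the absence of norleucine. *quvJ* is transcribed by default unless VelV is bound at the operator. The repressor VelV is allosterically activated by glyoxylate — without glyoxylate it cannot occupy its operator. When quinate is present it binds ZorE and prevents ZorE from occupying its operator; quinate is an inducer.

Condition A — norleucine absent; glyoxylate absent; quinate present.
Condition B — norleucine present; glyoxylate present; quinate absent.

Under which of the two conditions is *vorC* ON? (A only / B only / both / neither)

A only

Condition A:
Norleucine is absent, so GorD is active.
Glyoxylate is absent, so VelV is inactive.
With no repressor bound, *quvJ* is transcribed.
So QuvJ is produced and active.
Quinate is present, so ZorE is inactive.
No repressor is bound and GorD and QuvJ are active, so *vorC* is transcribed.
→ *vorC* is ON in A.
Condition B:
Norleucine is present, so GorD is inactive.
Glyoxylate is present, so VelV is active.
With repressor VelV bound, *quvJ* is not transcribed.
So QuvJ is not produced.
Quinate is absent, so ZorE is active.
With repressor ZorE bound, *vorC* is not transcribed.
→ *vorC* is OFF in B.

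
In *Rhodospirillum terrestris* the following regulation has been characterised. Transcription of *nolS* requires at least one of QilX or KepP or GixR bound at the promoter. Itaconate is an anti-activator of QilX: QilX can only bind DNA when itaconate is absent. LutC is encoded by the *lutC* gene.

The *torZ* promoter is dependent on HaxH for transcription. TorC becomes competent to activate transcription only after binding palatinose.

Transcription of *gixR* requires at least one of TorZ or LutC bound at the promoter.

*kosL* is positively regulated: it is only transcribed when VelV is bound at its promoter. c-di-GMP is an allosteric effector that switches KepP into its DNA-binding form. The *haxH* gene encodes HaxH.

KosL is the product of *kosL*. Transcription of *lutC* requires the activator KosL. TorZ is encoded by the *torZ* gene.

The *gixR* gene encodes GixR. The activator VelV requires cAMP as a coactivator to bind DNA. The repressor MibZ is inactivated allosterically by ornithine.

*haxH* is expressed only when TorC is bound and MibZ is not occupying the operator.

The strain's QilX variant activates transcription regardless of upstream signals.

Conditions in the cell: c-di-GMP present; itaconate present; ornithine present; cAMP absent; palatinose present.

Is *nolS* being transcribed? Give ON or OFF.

QilX is constitutively active in this strain.
c-di-GMP is present, so KepP is active.
Ornithine is present, so MibZ is inactive.
Palatinose is present, so TorC is active.
No repressor is bound and TorC is active, so *haxH* is transcribed.
So HaxH is produced and active.
No repressor is bound and HaxH is active, so *torZ* is transcribed.
So TorZ is produced and active.
cAMP is absent, so VelV is inactive.
Required activator VelV is absent, so *kosL* is not transcribed.
So KosL is not produced.
Required activator KosL is absent, so *lutC* is not transcribed.
So LutC is not produced.
Activator TorZ is present, so *gixR* is transcribed.
So GixR is produced and active.
Activator QilX is present, so *nolS* is transcribed.

ON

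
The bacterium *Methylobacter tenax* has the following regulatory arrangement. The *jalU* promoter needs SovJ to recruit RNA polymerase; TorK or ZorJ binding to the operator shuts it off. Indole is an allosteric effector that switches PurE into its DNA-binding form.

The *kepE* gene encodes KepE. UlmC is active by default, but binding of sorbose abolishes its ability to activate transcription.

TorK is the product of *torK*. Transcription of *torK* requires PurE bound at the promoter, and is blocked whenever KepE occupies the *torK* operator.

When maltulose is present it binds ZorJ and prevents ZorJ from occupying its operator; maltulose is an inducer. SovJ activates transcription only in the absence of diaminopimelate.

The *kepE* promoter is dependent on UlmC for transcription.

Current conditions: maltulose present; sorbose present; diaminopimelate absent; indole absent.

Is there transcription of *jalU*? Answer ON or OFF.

Diaminopimelate is absent, so SovJ is active.
Sorbose is present, so UlmC is inactive.
Required activator UlmC is absent, so *kepE* is not transcribed.
So KepE is not produced.
Indole is absent, so PurE is inactive.
Required activator PurE is absent, so *torK* is not transcribed.
So TorK is not produced.
Maltulose is present, so ZorJ is inactive.
No repressor is bound and SovJ is active, so *jalU* is transcribed.

ON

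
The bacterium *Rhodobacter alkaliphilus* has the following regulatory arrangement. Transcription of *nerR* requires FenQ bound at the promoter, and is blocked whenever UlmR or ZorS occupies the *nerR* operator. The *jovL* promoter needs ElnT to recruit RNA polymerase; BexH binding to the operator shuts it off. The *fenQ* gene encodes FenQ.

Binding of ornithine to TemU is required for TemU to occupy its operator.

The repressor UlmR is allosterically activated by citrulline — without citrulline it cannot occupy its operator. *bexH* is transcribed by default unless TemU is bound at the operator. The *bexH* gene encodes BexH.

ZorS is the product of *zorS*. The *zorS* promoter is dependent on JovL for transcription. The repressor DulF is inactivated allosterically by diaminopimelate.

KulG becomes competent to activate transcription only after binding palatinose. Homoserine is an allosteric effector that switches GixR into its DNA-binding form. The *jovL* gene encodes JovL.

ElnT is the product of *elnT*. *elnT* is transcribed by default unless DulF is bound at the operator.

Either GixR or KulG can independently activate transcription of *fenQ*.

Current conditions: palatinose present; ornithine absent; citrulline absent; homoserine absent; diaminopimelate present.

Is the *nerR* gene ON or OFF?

ON

Citrulline is absent, so UlmR is inactive.
Homoserine is absent, so GixR is inactive.
Palatinose is present, so KulG is active.
Activator KulG is present, so *fenQ* is transcribed.
So FenQ is produced and active.
Ornithine is absent, so TemU is inactive.
With no repressor bound, *bexH* is transcribed.
So BexH is produced and active.
Diaminopimelate is present, so DulF is inactive.
With no repressor bound, *elnT* is transcribed.
So ElnT is produced and active.
With repressor BexH bound, *jovL* is not transcribed.
So JovL is not produced.
Required activator JovL is absent, so *zorS* is not transcribed.
So ZorS is not produced.
No repressor is bound and FenQ is active, so *nerR* is transcribed.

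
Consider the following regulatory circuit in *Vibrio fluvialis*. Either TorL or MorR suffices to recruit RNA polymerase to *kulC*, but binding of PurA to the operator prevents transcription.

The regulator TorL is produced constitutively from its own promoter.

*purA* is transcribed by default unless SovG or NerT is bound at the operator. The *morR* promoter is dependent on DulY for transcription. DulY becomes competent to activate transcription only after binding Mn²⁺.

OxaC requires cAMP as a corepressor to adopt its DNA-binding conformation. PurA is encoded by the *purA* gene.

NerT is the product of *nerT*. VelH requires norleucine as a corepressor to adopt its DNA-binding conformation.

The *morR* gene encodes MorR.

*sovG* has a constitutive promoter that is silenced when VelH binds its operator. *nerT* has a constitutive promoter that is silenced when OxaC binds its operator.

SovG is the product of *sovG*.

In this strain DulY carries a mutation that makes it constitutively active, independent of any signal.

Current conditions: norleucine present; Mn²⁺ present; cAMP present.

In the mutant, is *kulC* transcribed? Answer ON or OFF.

OFF

TorL is produced constitutively and is active.
Norleucine is present, so VelH is active.
With repressor VelH bound, *sovG* is not transcribed.
So SovG is not produced.
cAMP is present, so OxaC is active.
With repressor OxaC bound, *nerT* is not transcribed.
So NerT is not produced.
With no repressor bound, *purA* is transcribed.
So PurA is produced and active.
DulY is constitutively active in this strain.
No repressor is bound and DulY is active, so *morR* is transcribed.
So MorR is produced and active.
With repressor PurA bound, *kulC* is not transcribed.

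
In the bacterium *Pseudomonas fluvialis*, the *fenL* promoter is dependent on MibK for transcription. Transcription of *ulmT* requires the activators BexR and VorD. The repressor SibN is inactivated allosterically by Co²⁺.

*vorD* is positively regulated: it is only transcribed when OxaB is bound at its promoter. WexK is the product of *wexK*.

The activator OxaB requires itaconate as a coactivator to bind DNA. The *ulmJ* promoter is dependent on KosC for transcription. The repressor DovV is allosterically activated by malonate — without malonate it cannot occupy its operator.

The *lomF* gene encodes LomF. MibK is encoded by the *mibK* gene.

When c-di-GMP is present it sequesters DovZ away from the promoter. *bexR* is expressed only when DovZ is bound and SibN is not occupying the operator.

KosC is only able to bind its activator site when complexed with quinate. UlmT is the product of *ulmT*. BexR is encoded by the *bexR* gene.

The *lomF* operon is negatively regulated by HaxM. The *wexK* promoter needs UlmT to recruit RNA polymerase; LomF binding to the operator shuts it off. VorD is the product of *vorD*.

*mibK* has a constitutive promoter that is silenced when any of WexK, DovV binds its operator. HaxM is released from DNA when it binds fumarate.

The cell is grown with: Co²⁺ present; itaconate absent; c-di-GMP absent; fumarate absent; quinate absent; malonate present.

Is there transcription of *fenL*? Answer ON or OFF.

Co²⁺ is present, so SibN is inactive.
c-di-GMP is absent, so DovZ is active.
No repressor is bound and DovZ is active, so *bexR* is transcribed.
So BexR is produced and active.
Itaconate is absent, so OxaB is inactive.
Required activator OxaB is absent, so *vorD* is not transcribed.
So VorD is not produced.
Required activator VorD is absent, so *ulmT* is not transcribed.
So UlmT is not produced.
Fumarate is absent, so HaxM is active.
With repressor HaxM bound, *lomF* is not transcribed.
So LomF is not produced.
Required activator UlmT is absent, so *wexK* is not transcribed.
So WexK is not produced.
Malonate is present, so DovV is active.
With repressor DovV bound, *mibK* is not transcribed.
So MibK is not produced.
Required activator MibK is absent, so *fenL* is not transcribed.

OFF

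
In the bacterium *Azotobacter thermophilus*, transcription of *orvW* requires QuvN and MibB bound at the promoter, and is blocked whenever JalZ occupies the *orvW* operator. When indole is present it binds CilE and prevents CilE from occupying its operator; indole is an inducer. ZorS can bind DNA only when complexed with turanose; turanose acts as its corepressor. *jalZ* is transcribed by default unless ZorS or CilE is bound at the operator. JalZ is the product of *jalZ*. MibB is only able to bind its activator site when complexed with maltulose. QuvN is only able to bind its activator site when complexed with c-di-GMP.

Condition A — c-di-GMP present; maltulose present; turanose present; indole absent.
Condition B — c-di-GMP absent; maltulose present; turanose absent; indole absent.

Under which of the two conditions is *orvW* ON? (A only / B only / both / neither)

A only

Condition A:
c-di-GMP is present, so QuvN is active.
Maltulose is present, so MibB is active.
Turanose is present, so ZorS is active.
Indole is absent, so CilE is active.
With repressor ZorS bound, *jalZ* is not transcribed.
So JalZ is not produced.
No repressor is bound and QuvN and MibB are active, so *orvW* is transcribed.
→ *orvW* is ON in A.
Condition B:
c-di-GMP is absent, so QuvN is inactive.
Maltulose is present, so MibB is active.
Turanose is absent, so ZorS is inactive.
Indole is absent, so CilE is active.
With repressor CilE bound, *jalZ* is not transcribed.
So JalZ is not produced.
Required activator QuvN is absent, so *orvW* is not transcribed.
→ *orvW* is OFF in B.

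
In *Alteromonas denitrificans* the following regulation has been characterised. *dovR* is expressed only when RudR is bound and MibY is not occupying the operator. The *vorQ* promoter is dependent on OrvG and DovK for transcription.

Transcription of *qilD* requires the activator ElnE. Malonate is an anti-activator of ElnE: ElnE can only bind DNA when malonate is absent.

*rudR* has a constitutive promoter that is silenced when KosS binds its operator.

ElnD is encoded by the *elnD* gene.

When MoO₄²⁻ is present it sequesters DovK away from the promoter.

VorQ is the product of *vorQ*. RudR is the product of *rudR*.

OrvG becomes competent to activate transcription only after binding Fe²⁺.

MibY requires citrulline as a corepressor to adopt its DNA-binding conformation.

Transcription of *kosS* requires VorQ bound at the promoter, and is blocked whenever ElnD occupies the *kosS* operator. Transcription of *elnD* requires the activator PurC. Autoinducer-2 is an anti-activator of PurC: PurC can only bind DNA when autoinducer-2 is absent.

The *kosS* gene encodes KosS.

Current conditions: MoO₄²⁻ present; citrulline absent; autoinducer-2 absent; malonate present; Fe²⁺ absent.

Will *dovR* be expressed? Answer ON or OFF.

Citrulline is absent, so MibY is inactive.
Fe²⁺ is absent, so OrvG is inactive.
MoO₄²⁻ is present, so DovK is inactive.
Required activator OrvG is absent, so *vorQ* is not transcribed.
So VorQ is not produced.
Autoinducer-2 is absent, so PurC is active.
No repressor is bound and PurC is active, so *elnD* is transcribed.
So ElnD is produced and active.
With repressor ElnD bound, *kosS* is not transcribed.
So KosS is not produced.
With no repressor bound, *rudR* is transcribed.
So RudR is produced and active.
No repressor is bound and RudR is active, so *dovR* is transcribed.

ON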